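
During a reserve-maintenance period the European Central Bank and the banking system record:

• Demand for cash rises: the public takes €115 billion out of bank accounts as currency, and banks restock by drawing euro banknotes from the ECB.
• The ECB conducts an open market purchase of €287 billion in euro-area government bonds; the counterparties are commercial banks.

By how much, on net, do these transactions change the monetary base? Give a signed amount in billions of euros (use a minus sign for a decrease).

+€287 billion

Currency withdrawal €115 billion: just a shift between currency and reserves — both are base money → 0.
OMO purchase (from banks) €287 billion: ECB balance sheet expands → +€287B.
Net: 0 + 287 = +€287 billion.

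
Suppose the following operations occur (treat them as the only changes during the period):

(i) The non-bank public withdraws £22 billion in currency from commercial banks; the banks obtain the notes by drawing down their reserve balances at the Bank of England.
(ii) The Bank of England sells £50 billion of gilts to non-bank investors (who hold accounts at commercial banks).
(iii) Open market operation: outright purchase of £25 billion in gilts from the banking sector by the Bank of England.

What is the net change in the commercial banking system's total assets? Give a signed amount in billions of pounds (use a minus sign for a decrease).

Bank of England balance sheet:
  Assets:      Securities −£25B
  Liabilities: Bank reserves −£47B, Currency in circulation +£22B
Commercial banking system:
  Assets:      Reserves at CB −£47B, Securities −£25B
  Liabilities: Checkable deposits −£72B
Change in total bank assets = -£72 billion.

-£72 billion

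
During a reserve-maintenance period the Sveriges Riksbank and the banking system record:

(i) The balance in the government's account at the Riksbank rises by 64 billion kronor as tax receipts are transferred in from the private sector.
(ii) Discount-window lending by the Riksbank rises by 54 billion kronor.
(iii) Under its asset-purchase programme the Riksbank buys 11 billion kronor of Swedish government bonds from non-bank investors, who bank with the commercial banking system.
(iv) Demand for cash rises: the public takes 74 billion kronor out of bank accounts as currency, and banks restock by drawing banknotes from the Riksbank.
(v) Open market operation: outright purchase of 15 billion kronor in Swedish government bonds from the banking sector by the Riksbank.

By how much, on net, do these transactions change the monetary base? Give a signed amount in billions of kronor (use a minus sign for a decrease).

+16 billion

Government account inflow 64 billion kronor: reserves shift to a non-base liability → −64B.
Discount-window loan 54 billion kronor: Riksbank balance sheet expands → +54B.
Asset purchase (from non-banks) 11 billion kronor: Riksbank balance sheet expands → +11B.
Currency withdrawal 74 billion kronor: just a shift between currency and reserves — both are base money → 0.
OMO purchase (from banks) 15 billion kronor: Riksbank balance sheet expands → +15B.
Net: −64 + 54 + 11 + 0 + 15 = +16 billion.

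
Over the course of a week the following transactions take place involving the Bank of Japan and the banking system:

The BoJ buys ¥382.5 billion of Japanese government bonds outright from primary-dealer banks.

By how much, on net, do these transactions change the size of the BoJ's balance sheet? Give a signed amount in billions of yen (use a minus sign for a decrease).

+¥382.5 billion

BoJ balance sheet:
  Assets:      Securities +¥382.5B
  Liabilities: Bank reserves +¥382.5B
Change in total BoJ assets = +¥382.5 billion.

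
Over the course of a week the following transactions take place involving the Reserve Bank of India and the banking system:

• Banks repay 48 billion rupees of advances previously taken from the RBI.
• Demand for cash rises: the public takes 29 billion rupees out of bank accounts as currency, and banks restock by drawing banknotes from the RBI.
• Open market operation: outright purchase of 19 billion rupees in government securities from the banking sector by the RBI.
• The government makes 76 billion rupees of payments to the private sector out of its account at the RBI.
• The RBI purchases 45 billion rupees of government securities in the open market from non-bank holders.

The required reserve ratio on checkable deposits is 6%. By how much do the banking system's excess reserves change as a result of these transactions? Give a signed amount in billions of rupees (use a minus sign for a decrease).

Discount-window repayment 48 billion rupees: reserves −48B, deposits 0.
Currency withdrawal 29 billion rupees: reserves −29B, deposits −29B.
OMO purchase (from banks) 19 billion rupees: reserves +19B, deposits 0.
Government spending 76 billion rupees: reserves +76B, deposits +76B.
Asset purchase (from non-banks) 45 billion rupees: reserves +45B, deposits +45B.
Totals: Δreserves = +63B, Δdeposits = +92B.
Δrequired reserves = 6% × +92B = +5.52B.
Δexcess reserves = Δreserves − Δrequired = +63B − (+5.52B) = +57.48 billion.

+57.48 billion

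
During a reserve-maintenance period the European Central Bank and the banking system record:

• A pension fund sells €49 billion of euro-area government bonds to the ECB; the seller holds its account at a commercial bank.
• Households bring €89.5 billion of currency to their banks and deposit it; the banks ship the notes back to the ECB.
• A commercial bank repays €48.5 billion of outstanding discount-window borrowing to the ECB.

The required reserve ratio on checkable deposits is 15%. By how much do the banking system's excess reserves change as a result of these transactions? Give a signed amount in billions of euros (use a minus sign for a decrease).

Asset purchase (from non-banks) €49 billion: reserves +€49B, deposits +€49B.
Currency deposit €89.5 billion: reserves +€89.5B, deposits +€89.5B.
Discount-window repayment €48.5 billion: reserves −€48.5B, deposits 0.
Totals: Δreserves = +€90B, Δdeposits = +€138.5B.
Δrequired reserves = 15% × +€138.5B = +€20.775B.
Δexcess reserves = Δreserves − Δrequired = +€90B − (+€20.775B) = +€69.225 billion.

+€69.225 billion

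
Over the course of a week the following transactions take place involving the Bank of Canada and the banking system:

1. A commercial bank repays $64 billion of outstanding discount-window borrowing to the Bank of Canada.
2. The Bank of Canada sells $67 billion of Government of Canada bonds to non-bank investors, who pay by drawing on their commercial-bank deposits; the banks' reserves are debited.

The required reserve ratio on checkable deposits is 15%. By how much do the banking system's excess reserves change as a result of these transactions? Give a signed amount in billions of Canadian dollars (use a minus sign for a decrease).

-$120.95 billion

Discount-window repayment $64 billion: reserves −$64B, deposits 0.
Asset sale (to non-banks) $67 billion: reserves −$67B, deposits −$67B.
Totals: Δreserves = −$131B, Δdeposits = −$67B.
Δrequired reserves = 15% × −$67B = −$10.05B.
Δexcess reserves = Δreserves − Δrequired = −$131B − (−$10.05B) = -$120.95 billion.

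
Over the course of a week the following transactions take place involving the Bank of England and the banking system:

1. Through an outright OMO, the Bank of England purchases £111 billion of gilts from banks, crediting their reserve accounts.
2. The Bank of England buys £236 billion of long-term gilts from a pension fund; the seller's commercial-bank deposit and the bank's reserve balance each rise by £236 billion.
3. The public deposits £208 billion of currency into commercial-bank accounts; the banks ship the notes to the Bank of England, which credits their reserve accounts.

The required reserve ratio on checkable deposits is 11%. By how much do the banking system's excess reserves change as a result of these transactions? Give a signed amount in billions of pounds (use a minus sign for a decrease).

OMO purchase (from banks) £111 billion: reserves +£111B, deposits 0.
Asset purchase (from non-banks) £236 billion: reserves +£236B, deposits +£236B.
Currency deposit £208 billion: reserves +£208B, deposits +£208B.
Totals: Δreserves = +£555B, Δdeposits = +£444B.
Δrequired reserves = 11% × +£444B = +£48.84B.
Δexcess reserves = Δreserves − Δrequired = +£555B − (+£48.84B) = +£506.16 billion.

+£506.16 billion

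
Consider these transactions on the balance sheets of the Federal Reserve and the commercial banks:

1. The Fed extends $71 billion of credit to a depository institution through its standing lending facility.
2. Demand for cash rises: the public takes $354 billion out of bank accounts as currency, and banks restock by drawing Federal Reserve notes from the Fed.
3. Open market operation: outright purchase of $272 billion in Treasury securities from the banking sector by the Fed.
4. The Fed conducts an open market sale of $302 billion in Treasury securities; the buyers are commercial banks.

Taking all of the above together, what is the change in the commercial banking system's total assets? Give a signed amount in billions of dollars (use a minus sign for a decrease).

Discount-window loan $71 billion: bank balance sheets expand → +$71B.
Currency withdrawal $354 billion: bank balance sheets shrink → −$354B.
OMO purchase (from banks) $272 billion: just an asset swap on bank balance sheets → 0.
OMO sale (to banks) $302 billion: just an asset swap on bank balance sheets → 0.
Net: 71 − 354 + 0 + 0 = -$283 billion.

-$283 billion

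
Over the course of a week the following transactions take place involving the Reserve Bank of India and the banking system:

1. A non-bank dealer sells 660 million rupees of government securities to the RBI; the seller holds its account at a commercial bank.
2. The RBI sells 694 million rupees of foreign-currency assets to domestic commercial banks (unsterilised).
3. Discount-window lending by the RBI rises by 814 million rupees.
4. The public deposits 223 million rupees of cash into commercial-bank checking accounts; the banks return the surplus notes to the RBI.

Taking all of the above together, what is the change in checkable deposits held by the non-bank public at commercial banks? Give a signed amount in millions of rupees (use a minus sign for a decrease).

+883 million

Asset purchase (from non-banks) 660 million rupees: non-bank counterparties' bank balances rise → +660M.
FX sale 694 million rupees: the counterparty is a bank, so public deposits are unchanged → 0.
Discount-window loan 814 million rupees: the counterparty is a bank, so public deposits are unchanged → 0.
Currency deposit 223 million rupees: non-bank counterparties' bank balances rise → +223M.
Net: 660 + 0 + 0 + 223 = +883 million.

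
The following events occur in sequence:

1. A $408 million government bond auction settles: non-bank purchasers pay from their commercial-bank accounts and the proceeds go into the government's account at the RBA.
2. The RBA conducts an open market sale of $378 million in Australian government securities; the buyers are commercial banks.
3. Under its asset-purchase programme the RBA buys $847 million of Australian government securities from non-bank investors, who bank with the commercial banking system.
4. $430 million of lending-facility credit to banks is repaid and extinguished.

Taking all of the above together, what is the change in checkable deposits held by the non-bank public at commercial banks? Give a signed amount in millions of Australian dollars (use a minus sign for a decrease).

Government account inflow $408 million: non-bank counterparties' bank balances fall → −$408M.
OMO sale (to banks) $378 million: the counterparty is a bank, so public deposits are unchanged → 0.
Asset purchase (from non-banks) $847 million: non-bank counterparties' bank balances rise → +$847M.
Discount-window repayment $430 million: the counterparty is a bank, so public deposits are unchanged → 0.
Net: −408 + 0 + 847 + 0 = +$439 million.

+$439 million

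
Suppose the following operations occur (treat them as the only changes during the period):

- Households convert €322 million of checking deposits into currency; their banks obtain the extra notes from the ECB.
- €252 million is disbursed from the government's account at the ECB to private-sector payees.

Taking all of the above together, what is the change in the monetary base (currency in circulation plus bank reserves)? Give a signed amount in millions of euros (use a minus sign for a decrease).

ECB balance sheet:
  Assets:      no change
  Liabilities: Bank reserves −€70M, Currency in circulation +€322M, Government deposits −€252M
Commercial banking system:
  Assets:      Reserves at CB −€70M
  Liabilities: Checkable deposits −€70M
Monetary base = currency + reserves: +€322M + (−€70M) = +€252 million.

+€252 million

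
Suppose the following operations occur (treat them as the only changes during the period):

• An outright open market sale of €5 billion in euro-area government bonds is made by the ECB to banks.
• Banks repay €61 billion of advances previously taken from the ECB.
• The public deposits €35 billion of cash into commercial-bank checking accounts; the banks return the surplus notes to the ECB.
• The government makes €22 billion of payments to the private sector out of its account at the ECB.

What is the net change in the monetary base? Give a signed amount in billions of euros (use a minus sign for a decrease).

ECB balance sheet:
  Assets:      Securities −€5B, Loans to banks −€61B
  Liabilities: Bank reserves −€9B, Currency in circulation −€35B, Government deposits −€22B
Commercial banking system:
  Assets:      Reserves at CB −€9B, Securities +€5B
  Liabilities: Checkable deposits +€57B, Borrowings from CB −€61B
Monetary base = currency + reserves: −€35B + (−€9B) = -€44 billion.

-€44 billion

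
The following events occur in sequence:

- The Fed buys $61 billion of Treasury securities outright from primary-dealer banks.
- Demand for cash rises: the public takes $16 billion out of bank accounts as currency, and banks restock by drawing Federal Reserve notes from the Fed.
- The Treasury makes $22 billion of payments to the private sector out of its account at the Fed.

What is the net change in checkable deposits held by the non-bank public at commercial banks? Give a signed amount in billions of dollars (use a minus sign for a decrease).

+$6 billion

Fed balance sheet:
  Assets:      Securities +$61B
  Liabilities: Bank reserves +$67B, Currency in circulation +$16B, Government deposits −$22B
Commercial banking system:
  Assets:      Reserves at CB +$67B, Securities −$61B
  Liabilities: Checkable deposits +$6B
So the change in checkable deposits held by the non-bank public at commercial banks is +$6 billion.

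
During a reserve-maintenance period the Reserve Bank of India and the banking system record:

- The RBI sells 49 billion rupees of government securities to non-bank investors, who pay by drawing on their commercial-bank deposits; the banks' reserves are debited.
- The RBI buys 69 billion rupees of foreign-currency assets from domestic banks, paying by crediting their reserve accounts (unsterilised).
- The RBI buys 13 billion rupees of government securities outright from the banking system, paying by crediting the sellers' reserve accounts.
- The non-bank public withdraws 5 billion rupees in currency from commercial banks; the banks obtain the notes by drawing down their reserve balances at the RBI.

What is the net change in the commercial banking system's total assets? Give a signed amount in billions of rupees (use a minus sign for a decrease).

-54 billion

Asset sale (to non-banks) 49 billion rupees: bank balance sheets shrink → −49B.
FX purchase 69 billion rupees: just an asset swap on bank balance sheets → 0.
OMO purchase (from banks) 13 billion rupees: just an asset swap on bank balance sheets → 0.
Currency withdrawal 5 billion rupees: bank balance sheets shrink → −5B.
Net: −49 + 0 + 0 − 5 = -54 billion.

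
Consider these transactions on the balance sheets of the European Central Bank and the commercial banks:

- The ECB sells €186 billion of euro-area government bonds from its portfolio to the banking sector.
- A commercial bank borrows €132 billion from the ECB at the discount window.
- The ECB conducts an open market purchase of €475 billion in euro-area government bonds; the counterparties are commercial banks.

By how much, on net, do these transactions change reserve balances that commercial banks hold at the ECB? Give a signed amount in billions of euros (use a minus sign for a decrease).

+€421 billion

OMO sale (to banks) €186 billion: the buying banks pay out of their reserve balances → −€186B.
Discount-window loan €132 billion: the loan is credited to the bank's reserve account → +€132B.
OMO purchase (from banks) €475 billion: the ECB pays by crediting reserve accounts → +€475B.
Net: −186 + 132 + 475 = +€421 billion.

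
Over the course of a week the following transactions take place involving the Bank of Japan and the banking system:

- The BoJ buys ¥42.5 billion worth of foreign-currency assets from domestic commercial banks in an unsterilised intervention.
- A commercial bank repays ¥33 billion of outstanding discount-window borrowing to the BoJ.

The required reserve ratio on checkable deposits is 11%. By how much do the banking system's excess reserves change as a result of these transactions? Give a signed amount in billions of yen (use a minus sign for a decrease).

+¥9.5 billion

FX purchase ¥42.5 billion: reserves +¥42.5B, deposits 0.
Discount-window repayment ¥33 billion: reserves −¥33B, deposits 0.
Totals: Δreserves = +¥9.5B, Δdeposits = 0.
Δrequired reserves = 11% × 0 = 0.
Δexcess reserves = Δreserves − Δrequired = +¥9.5B − (0) = +¥9.5 billion.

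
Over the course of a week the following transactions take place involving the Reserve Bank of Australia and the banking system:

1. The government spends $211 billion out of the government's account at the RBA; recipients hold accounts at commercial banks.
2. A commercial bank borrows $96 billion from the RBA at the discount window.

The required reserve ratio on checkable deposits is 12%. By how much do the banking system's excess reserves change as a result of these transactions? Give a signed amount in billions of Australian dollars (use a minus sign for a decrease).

Government spending $211 billion: reserves +$211B, deposits +$211B.
Discount-window loan $96 billion: reserves +$96B, deposits 0.
Totals: Δreserves = +$307B, Δdeposits = +$211B.
Δrequired reserves = 12% × +$211B = +$25.32B.
Δexcess reserves = Δreserves − Δrequired = +$307B − (+$25.32B) = +$281.68 billion.

+$281.68 billion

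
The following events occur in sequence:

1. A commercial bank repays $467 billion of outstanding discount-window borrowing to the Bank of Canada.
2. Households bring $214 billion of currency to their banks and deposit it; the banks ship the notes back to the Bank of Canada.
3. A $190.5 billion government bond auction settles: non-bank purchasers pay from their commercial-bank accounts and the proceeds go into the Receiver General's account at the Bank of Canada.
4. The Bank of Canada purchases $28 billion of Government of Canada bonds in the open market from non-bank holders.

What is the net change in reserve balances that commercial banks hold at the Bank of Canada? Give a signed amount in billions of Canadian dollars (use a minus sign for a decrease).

-$415.5 billion

Discount-window repayment $467 billion: repayment is debited from reserves → −$467B.
Currency deposit $214 billion: returned notes are swapped for reserve credit → +$214B.
Government account inflow $190.5 billion: funds move from bank reserves into the government account → −$190.5B.
Asset purchase (from non-banks) $28 billion: the Bank of Canada pays by crediting reserve accounts → +$28B.
Net: −467 + 214 − 190.5 + 28 = -$415.5 billion.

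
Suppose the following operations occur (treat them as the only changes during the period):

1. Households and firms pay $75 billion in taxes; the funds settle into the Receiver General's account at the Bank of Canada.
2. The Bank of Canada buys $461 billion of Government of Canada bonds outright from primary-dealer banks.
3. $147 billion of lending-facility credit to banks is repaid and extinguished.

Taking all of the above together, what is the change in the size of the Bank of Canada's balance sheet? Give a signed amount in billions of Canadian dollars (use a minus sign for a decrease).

+$314 billion

Government account inflow $75 billion: only the composition of liabilities changes → 0.
OMO purchase (from banks) $461 billion: a Bank of Canada asset is acquired → +$461B.
Discount-window repayment $147 billion: a Bank of Canada asset is shed → −$147B.
Net: 0 + 461 − 147 = +$314 billion.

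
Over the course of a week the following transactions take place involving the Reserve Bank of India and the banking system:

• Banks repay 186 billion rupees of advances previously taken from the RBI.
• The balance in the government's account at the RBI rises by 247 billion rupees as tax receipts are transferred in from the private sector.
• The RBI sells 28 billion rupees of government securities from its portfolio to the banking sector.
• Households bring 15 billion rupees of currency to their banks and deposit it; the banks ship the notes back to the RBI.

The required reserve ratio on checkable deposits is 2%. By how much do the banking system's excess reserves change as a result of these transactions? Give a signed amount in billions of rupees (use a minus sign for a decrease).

-441.36 billion

Discount-window repayment 186 billion rupees: reserves −186B, deposits 0.
Government account inflow 247 billion rupees: reserves −247B, deposits −247B.
OMO sale (to banks) 28 billion rupees: reserves −28B, deposits 0.
Currency deposit 15 billion rupees: reserves +15B, deposits +15B.
Totals: Δreserves = −446B, Δdeposits = −232B.
Δrequired reserves = 2% × −232B = −4.64B.
Δexcess reserves = Δreserves − Δrequired = −446B − (−4.64B) = -441.36 billion.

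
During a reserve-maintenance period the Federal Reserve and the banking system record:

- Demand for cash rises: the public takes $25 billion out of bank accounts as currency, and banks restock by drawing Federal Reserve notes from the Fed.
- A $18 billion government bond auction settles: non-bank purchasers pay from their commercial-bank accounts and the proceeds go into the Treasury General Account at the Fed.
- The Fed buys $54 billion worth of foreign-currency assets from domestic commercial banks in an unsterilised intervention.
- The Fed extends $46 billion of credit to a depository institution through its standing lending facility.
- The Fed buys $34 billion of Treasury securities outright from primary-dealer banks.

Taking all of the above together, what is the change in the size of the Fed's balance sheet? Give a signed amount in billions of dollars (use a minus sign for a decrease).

Fed balance sheet:
  Assets:      Securities +$34B, Loans to banks +$46B, Foreign assets +$54B
  Liabilities: Bank reserves +$91B, Currency in circulation +$25B, Government deposits +$18B
Change in total Fed assets = +$134 billion.

+$134 billion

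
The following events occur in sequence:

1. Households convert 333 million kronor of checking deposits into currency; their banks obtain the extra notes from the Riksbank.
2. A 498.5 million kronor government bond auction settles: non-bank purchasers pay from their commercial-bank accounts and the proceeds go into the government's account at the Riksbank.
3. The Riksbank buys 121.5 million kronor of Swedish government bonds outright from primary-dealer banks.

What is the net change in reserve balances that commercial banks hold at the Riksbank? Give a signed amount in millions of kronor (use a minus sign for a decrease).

Currency withdrawal 333 million kronor: banks swap reserves for currency → −333M.
Government account inflow 498.5 million kronor: funds move from bank reserves into the government account → −498.5M.
OMO purchase (from banks) 121.5 million kronor: the Riksbank pays by crediting reserve accounts → +121.5M.
Net: −333 − 498.5 + 121.5 = -710 million.

-710 million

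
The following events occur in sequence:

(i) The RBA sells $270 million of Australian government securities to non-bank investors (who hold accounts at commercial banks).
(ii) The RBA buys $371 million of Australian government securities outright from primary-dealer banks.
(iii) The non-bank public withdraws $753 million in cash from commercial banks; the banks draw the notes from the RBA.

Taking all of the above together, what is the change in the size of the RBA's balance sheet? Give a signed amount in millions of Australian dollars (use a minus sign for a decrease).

+$101 million

RBA balance sheet:
  Assets:      Securities +$101M
  Liabilities: Bank reserves −$652M, Currency in circulation +$753M
Commercial banking system:
  Assets:      Reserves at CB −$652M, Securities −$371M
  Liabilities: Checkable deposits −$1023M
Change in total RBA assets = +$101 million.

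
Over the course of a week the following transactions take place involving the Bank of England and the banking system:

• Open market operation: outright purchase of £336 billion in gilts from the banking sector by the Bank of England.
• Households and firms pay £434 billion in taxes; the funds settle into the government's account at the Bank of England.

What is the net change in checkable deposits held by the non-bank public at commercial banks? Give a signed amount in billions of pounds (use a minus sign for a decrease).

Bank of England balance sheet:
  Assets:      Securities +£336B
  Liabilities: Bank reserves −£98B, Government deposits +£434B
Commercial banking system:
  Assets:      Reserves at CB −£98B, Securities −£336B
  Liabilities: Checkable deposits −£434B
So the change in checkable deposits held by the non-bank public at commercial banks is -£434 billion.

-£434 billion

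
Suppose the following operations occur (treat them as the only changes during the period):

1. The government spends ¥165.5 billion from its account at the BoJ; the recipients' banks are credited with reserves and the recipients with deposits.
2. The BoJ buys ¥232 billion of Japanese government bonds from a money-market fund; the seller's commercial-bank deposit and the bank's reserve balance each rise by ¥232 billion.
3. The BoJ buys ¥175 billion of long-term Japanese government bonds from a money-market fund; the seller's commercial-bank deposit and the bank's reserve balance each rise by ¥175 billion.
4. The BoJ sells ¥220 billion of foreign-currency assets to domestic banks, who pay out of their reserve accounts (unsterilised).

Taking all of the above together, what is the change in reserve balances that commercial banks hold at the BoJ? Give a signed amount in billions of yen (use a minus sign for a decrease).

BoJ balance sheet:
  Assets:      Securities +¥407B, Foreign assets −¥220B
  Liabilities: Bank reserves +¥352.5B, Government deposits −¥165.5B
Commercial banking system:
  Assets:      Reserves at CB +¥352.5B, Foreign assets +¥220B
  Liabilities: Checkable deposits +¥572.5B
So the change in reserve balances that commercial banks hold at the BoJ is +¥352.5 billion.

+¥352.5 billion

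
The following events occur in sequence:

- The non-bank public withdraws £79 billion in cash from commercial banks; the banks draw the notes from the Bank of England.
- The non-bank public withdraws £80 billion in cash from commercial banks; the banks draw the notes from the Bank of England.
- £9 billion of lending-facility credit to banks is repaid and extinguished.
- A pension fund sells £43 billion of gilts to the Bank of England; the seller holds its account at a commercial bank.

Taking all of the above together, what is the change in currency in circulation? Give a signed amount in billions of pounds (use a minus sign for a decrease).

+£159 billion

Bank of England balance sheet:
  Assets:      Securities +£43B, Loans to banks −£9B
  Liabilities: Bank reserves −£125B, Currency in circulation +£159B
So the change in currency in circulation is +£159 billion.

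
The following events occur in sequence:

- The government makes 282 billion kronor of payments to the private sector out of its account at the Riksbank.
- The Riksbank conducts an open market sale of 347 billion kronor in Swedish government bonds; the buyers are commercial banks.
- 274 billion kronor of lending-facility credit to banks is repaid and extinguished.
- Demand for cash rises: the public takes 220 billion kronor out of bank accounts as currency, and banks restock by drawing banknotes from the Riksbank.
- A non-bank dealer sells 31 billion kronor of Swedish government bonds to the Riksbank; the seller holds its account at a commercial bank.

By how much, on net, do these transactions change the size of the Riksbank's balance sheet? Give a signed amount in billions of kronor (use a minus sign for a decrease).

Government spending 282 billion kronor: only the composition of liabilities changes → 0.
OMO sale (to banks) 347 billion kronor: a Riksbank asset is shed → −347B.
Discount-window repayment 274 billion kronor: a Riksbank asset is shed → −274B.
Currency withdrawal 220 billion kronor: only the composition of liabilities changes → 0.
Asset purchase (from non-banks) 31 billion kronor: a Riksbank asset is acquired → +31B.
Net: 0 − 347 − 274 + 0 + 31 = -590 billion.

-590 billion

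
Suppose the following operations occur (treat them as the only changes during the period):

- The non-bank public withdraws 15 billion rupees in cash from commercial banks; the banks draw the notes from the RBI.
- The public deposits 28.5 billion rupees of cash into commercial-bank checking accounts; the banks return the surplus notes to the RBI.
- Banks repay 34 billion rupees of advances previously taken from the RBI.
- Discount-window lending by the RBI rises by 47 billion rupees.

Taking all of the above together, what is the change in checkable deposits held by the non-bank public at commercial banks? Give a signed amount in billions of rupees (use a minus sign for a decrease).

Currency withdrawal 15 billion rupees: non-bank counterparties' bank balances fall → −15B.
Currency deposit 28.5 billion rupees: non-bank counterparties' bank balances rise → +28.5B.
Discount-window repayment 34 billion rupees: the counterparty is a bank, so public deposits are unchanged → 0.
Discount-window loan 47 billion rupees: the counterparty is a bank, so public deposits are unchanged → 0.
Net: −15 + 28.5 + 0 + 0 = +13.5 billion.

+13.5 billion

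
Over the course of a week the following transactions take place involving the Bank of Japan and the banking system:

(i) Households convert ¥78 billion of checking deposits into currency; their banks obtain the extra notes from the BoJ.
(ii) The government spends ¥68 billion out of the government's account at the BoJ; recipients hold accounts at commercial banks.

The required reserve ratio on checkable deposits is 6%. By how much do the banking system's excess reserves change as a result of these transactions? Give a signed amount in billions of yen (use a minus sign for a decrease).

-¥9.4 billion

Currency withdrawal ¥78 billion: reserves −¥78B, deposits −¥78B.
Government spending ¥68 billion: reserves +¥68B, deposits +¥68B.
Totals: Δreserves = −¥10B, Δdeposits = −¥10B.
Δrequired reserves = 6% × −¥10B = −¥0.6B.
Δexcess reserves = Δreserves − Δrequired = −¥10B − (−¥0.6B) = -¥9.4 billion.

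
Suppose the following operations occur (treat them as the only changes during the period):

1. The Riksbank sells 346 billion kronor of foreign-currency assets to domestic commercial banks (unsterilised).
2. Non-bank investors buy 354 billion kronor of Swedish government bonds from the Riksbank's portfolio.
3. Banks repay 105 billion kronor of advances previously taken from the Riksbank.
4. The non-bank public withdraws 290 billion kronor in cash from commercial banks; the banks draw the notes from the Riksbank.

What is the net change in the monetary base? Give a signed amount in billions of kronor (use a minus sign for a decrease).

FX sale 346 billion kronor: Riksbank balance sheet contracts → −346B.
Asset sale (to non-banks) 354 billion kronor: Riksbank balance sheet contracts → −354B.
Discount-window repayment 105 billion kronor: Riksbank balance sheet contracts → −105B.
Currency withdrawal 290 billion kronor: just a shift between currency and reserves — both are base money → 0.
Net: −346 − 354 − 105 + 0 = -805 billion.

-805 billion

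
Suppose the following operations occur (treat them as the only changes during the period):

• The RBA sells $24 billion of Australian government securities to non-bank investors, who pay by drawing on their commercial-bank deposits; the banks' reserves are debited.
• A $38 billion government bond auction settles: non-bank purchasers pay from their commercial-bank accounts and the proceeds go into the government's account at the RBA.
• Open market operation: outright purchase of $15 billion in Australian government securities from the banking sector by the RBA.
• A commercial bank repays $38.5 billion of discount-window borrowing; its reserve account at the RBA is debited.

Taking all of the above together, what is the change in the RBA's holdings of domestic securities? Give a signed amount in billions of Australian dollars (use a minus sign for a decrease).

Asset sale (to non-banks) $24 billion: securities removed from the RBA's portfolio → −$24B.
Government account inflow $38 billion: the RBA's securities portfolio is untouched → 0.
OMO purchase (from banks) $15 billion: securities added to the RBA's portfolio → +$15B.
Discount-window repayment $38.5 billion: the RBA's securities portfolio is untouched → 0.
Net: −24 + 0 + 15 + 0 = -$9 billion.

-$9 billion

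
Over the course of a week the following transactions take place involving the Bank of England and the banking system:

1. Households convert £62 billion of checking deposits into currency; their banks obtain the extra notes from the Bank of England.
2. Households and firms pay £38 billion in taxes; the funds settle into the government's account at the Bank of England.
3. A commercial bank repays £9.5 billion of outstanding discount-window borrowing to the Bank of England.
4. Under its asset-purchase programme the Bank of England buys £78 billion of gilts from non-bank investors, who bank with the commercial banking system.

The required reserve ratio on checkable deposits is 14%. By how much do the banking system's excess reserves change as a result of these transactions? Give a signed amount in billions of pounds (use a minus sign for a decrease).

Currency withdrawal £62 billion: reserves −£62B, deposits −£62B.
Government account inflow £38 billion: reserves −£38B, deposits −£38B.
Discount-window repayment £9.5 billion: reserves −£9.5B, deposits 0.
Asset purchase (from non-banks) £78 billion: reserves +£78B, deposits +£78B.
Totals: Δreserves = −£31.5B, Δdeposits = −£22B.
Δrequired reserves = 14% × −£22B = −£3.08B.
Δexcess reserves = Δreserves − Δrequired = −£31.5B − (−£3.08B) = -£28.42 billion.

-£28.42 billion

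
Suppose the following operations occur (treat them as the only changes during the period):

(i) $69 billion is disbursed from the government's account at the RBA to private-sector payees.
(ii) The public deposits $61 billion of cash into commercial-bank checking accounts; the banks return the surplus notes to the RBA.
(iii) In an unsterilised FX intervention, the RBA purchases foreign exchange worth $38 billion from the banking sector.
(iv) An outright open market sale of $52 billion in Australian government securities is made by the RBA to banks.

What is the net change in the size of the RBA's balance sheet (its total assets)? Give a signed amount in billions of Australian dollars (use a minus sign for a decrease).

-$14 billion

Government spending $69 billion: only the composition of liabilities changes → 0.
Currency deposit $61 billion: only the composition of liabilities changes → 0.
FX purchase $38 billion: an RBA asset is acquired → +$38B.
OMO sale (to banks) $52 billion: an RBA asset is shed → −$52B.
Net: 0 + 0 + 38 − 52 = -$14 billion.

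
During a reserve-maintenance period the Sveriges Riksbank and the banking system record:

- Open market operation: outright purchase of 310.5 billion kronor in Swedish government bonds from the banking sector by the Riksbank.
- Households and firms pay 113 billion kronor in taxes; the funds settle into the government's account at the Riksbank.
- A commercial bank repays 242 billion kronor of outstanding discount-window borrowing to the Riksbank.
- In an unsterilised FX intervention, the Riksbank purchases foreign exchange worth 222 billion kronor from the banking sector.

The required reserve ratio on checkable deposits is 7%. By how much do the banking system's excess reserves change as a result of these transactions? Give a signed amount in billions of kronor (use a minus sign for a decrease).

OMO purchase (from banks) 310.5 billion kronor: reserves +310.5B, deposits 0.
Government account inflow 113 billion kronor: reserves −113B, deposits −113B.
Discount-window repayment 242 billion kronor: reserves −242B, deposits 0.
FX purchase 222 billion kronor: reserves +222B, deposits 0.
Totals: Δreserves = +177.5B, Δdeposits = −113B.
Δrequired reserves = 7% × −113B = −7.91B.
Δexcess reserves = Δreserves − Δrequired = +177.5B − (−7.91B) = +185.41 billion.

+185.41 billion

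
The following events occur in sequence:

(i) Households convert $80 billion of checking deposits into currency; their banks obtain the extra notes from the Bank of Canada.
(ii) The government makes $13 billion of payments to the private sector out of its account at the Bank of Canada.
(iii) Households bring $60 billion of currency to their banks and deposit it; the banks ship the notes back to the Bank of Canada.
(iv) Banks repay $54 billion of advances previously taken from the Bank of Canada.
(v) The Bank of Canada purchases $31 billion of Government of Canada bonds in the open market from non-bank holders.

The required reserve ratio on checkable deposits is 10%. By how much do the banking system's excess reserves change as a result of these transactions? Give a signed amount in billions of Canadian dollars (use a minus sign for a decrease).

Currency withdrawal $80 billion: reserves −$80B, deposits −$80B.
Government spending $13 billion: reserves +$13B, deposits +$13B.
Currency deposit $60 billion: reserves +$60B, deposits +$60B.
Discount-window repayment $54 billion: reserves −$54B, deposits 0.
Asset purchase (from non-banks) $31 billion: reserves +$31B, deposits +$31B.
Totals: Δreserves = −$30B, Δdeposits = +$24B.
Δrequired reserves = 10% × +$24B = +$2.4B.
Δexcess reserves = Δreserves − Δrequired = −$30B − (+$2.4B) = -$32.4 billion.

-$32.4 billion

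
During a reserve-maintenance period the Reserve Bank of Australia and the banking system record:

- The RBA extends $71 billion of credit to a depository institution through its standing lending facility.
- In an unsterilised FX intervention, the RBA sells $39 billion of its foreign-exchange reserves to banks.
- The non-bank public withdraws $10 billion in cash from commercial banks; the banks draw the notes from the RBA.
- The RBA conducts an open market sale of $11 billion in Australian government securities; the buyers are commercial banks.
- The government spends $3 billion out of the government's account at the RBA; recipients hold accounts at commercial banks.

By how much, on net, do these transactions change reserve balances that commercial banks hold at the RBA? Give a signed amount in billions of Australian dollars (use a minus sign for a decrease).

+$14 billion

RBA balance sheet:
  Assets:      Securities −$11B, Loans to banks +$71B, Foreign assets −$39B
  Liabilities: Bank reserves +$14B, Currency in circulation +$10B, Government deposits −$3B
Commercial banking system:
  Assets:      Reserves at CB +$14B, Securities +$11B, Foreign assets +$39B
  Liabilities: Checkable deposits −$7B, Borrowings from CB +$71B
So the change in reserve balances that commercial banks hold at the RBA is +$14 billion.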